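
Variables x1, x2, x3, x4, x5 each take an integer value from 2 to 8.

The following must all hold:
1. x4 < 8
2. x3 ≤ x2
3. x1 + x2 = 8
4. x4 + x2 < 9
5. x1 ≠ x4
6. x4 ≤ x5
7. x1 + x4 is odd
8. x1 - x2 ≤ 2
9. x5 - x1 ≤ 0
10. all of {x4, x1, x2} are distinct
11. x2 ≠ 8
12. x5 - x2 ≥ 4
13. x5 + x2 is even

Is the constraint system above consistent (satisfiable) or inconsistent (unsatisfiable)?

Constraints 8, 9, and 12 give x2 − x1 ≥ -2, x1 − x5 ≥ 0, x5 − x2 ≥ 4.
Adding all 3 inequalities: the left sides telescope to 0, and the right sides sum to (-2) + 0 + 4 = 2. So 0 ≥ 2, which is false.

Unsatisfiable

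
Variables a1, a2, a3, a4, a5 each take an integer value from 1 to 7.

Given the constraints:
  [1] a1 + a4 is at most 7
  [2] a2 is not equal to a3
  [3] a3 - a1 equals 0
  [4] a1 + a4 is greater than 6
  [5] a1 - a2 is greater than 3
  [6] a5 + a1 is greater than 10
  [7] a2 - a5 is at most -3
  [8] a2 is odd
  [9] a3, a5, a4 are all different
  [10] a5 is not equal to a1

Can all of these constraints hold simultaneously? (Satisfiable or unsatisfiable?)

The assignment a1 = 6, a2 = 1, a3 = 6, a4 = 1, a5 = 7 works:
  constraint 1 holds since a1 + a4 = 7.
  constraint 3 holds since a3 - a1 = 0.
The rest check out directly.

Satisfiable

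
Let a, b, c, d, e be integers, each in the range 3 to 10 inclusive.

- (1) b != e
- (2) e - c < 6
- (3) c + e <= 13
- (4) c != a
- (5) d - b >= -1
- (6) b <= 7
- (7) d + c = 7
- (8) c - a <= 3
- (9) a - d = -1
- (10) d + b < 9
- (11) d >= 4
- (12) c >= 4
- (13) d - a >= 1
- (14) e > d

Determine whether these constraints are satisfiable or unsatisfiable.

From constraint 11: d ≥ 4. From constraint 12: c ≥ 4. Hence d + c ≥ 8. But constraint 7 requires d + c = 7, and 7 < 8. Contradiction.

Unsatisfiable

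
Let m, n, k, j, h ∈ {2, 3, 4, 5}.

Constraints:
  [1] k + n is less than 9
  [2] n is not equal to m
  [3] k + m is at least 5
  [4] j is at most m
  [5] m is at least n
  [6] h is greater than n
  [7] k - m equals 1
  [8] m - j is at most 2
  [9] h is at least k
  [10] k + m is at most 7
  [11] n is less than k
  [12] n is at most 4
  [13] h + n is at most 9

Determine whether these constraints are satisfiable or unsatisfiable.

Satisfiable

The assignment m = 3, n = 2, k = 4, j = 2, h = 5 works:
  constraint 1 holds since k + n = 6.
  constraint 3 holds since k + m = 7.
  constraint 7 holds since k - m = 1.
The rest check out directly.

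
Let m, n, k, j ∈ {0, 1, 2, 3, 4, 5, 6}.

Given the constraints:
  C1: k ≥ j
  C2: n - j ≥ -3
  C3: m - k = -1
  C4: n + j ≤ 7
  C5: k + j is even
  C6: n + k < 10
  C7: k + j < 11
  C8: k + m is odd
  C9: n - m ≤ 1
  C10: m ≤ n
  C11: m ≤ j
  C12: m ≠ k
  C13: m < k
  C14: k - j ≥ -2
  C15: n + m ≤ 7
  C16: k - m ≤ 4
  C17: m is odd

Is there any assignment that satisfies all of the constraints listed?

Take m = 3, n = 3, k = 4, j = 4. Then constraint 2: n - j = -1; constraint 3: m - k = -1, and every other listed constraint is also met.

Satisfiable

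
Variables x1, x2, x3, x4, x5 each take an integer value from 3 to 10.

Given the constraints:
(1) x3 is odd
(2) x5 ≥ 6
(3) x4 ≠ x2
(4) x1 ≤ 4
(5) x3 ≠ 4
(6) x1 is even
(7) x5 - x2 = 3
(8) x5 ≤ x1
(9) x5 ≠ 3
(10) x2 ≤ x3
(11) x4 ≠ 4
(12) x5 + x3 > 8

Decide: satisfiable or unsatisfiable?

Unsatisfiable

From constraint 2: x5 ≥ 6. From constraints 4 and 8: x5 ≤ x1 and x1 ≤ 4, so x5 ≤ 4. But 4 < 6, so no value of x5 works.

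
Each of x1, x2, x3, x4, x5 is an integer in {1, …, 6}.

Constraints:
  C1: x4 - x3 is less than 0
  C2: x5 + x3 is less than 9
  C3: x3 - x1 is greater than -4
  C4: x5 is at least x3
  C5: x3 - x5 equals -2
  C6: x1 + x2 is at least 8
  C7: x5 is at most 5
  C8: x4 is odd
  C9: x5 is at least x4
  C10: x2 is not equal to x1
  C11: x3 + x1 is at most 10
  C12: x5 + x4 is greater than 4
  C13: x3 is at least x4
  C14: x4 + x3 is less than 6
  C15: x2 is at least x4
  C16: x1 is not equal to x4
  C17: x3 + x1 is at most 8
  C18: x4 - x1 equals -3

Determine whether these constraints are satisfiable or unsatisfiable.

Satisfiable

The assignment x1 = 4, x2 = 5, x3 = 3, x4 = 1, x5 = 5 works:
  constraint 1 holds since x4 - x3 = -2.
  constraint 2 holds since x5 + x3 = 8.
The rest check out directly.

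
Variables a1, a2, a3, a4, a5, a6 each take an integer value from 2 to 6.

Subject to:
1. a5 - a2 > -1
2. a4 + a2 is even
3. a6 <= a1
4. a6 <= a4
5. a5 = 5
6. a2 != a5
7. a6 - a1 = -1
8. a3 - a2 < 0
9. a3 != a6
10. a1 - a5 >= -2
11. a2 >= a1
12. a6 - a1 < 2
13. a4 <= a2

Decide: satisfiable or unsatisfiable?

Take a1 = 3, a2 = 4, a3 = 3, a4 = 2, a5 = 5, a6 = 2. Then constraint 1: a5 - a2 = 1; constraint 7: a6 - a1 = -1; constraint 8: a3 - a2 = -1, and every other listed constraint is also met.

Satisfiable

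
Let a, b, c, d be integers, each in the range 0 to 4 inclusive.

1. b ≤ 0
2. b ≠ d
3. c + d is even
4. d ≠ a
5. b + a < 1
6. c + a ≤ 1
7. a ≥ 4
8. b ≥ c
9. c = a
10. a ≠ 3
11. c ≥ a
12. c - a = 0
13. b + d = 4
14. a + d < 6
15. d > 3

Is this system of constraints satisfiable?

From constraints 7 and 11: c ≥ a and a ≥ 4, so c ≥ 4. From constraints 1 and 8: c ≤ b and b ≤ 0, so c ≤ 0. But 0 < 4, so no value of c works.

Unsatisfiable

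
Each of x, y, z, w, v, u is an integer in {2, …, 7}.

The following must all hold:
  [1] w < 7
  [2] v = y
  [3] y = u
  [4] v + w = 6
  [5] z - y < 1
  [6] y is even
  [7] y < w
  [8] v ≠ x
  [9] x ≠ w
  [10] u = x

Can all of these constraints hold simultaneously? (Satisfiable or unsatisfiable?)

From constraints 2, 3, and 10, v = y = u = x, so v = x. But constraint 8 says v ≠ x. Contradiction.

Unsatisfiable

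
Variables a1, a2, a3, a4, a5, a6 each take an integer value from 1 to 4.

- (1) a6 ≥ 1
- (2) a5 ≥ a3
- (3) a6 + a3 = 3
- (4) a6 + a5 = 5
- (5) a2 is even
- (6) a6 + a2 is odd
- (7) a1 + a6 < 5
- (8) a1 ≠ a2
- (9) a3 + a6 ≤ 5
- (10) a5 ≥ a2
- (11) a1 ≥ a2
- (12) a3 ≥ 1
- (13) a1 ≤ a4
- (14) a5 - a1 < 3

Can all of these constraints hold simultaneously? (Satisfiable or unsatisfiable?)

Setting (a1, a2, a3, a4, a5, a6) = (3, 2, 2, 4, 4, 1) satisfies everything: constraint 3: a6 + a3 = 3; constraint 4: a6 + a5 = 5, and the others follow.

Satisfiable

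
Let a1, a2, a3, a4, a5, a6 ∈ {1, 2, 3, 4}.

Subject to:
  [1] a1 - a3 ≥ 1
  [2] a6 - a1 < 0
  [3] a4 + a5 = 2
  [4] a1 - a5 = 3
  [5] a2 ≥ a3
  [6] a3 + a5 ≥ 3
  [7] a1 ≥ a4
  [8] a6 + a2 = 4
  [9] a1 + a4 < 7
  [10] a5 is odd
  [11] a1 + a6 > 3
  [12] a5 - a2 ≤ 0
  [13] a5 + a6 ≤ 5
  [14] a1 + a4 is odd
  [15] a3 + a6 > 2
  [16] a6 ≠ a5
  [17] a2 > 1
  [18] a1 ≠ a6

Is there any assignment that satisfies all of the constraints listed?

Satisfiable

Take a1 = 4, a2 = 2, a3 = 2, a4 = 1, a5 = 1, a6 = 2. Then constraint 1: a1 - a3 = 2; constraint 2: a6 - a1 = -2, and every other listed constraint is also met.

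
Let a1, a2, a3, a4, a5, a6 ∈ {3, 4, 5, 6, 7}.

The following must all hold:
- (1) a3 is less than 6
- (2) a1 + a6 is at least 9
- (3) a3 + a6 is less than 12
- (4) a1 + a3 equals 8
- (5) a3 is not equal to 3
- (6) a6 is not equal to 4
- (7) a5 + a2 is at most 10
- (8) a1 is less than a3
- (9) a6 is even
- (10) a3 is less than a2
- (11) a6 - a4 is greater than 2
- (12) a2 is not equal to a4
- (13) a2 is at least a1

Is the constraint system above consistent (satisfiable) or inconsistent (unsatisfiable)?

Satisfiable

Try a1 = 3, a2 = 6, a3 = 5, a4 = 3, a5 = 4, a6 = 6.
Check constraint 2: a1 + a6 = 9; constraint 3: a3 + a6 = 11. The remaining constraints are straightforward to verify.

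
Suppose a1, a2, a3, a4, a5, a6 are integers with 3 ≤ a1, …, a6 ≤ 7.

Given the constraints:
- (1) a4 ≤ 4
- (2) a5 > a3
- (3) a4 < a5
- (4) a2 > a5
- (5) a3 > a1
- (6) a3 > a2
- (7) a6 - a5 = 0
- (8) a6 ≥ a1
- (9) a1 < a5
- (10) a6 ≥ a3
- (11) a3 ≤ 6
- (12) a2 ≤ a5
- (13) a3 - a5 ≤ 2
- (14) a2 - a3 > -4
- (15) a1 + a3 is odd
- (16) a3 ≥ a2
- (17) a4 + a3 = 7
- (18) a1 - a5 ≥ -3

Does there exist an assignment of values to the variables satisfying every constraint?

Unsatisfiable

Constraints 2, 4, and 6 give a2 < a3, a3 < a5, a5 < a2. Chaining: a2 < a3 < a5 < a2, which forces a2 < a2 — impossible.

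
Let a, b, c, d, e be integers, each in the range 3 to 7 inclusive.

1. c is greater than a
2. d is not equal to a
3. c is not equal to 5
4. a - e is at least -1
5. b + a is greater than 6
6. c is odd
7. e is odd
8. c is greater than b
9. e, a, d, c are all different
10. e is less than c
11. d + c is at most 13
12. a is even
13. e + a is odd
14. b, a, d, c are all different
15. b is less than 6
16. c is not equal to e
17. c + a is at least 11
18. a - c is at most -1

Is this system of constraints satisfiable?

Satisfiable

The assignment a = 4, b = 5, c = 7, d = 6, e = 5 works:
  constraint 4 holds since a - e = -1.
  constraint 5 holds since b + a = 9.
The rest check out directly.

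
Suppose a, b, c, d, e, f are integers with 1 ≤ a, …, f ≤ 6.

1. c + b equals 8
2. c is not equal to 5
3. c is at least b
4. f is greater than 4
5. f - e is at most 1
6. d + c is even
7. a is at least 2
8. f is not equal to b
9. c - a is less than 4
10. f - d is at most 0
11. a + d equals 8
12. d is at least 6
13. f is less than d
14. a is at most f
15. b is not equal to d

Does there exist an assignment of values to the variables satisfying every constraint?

Try a = 2, b = 4, c = 4, d = 6, e = 6, f = 5.
Check constraint 1: c + b = 8; constraint 5: f - e = -1; constraint 9: c - a = 2. The remaining constraints are straightforward to verify.

Satisfiable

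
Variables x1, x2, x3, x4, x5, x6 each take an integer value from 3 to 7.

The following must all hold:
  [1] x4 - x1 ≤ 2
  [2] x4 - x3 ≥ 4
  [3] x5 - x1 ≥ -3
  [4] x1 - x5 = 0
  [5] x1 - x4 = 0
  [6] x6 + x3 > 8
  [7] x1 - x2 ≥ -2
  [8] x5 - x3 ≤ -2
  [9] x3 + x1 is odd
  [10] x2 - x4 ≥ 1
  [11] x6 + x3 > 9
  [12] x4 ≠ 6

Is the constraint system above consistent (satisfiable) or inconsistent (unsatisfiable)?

Unsatisfiable

Constraints 2, 3, 7, 8, and 10 give x3 − x5 ≥ 2, x5 − x1 ≥ -3, x1 − x2 ≥ -2, x2 − x4 ≥ 1, x4 − x3 ≥ 4.
Adding all 5 inequalities: the left sides telescope to 0, and the right sides sum to 2 + (-3) + (-2) + 1 + 4 = 2. So 0 ≥ 2, which is false.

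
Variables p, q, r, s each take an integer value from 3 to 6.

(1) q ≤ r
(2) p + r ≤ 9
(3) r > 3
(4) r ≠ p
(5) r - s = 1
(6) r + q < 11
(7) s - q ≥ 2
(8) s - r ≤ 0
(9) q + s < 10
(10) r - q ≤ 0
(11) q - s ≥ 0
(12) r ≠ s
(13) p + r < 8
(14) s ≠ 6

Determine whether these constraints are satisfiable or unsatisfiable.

Unsatisfiable

Constraints 7, 8, and 10 give r − s ≥ 0, s − q ≥ 2, q − r ≥ 0.
Adding all 3 inequalities: the left sides telescope to 0, and the right sides sum to 0 + 2 + 0 = 2. So 0 ≥ 2, which is false.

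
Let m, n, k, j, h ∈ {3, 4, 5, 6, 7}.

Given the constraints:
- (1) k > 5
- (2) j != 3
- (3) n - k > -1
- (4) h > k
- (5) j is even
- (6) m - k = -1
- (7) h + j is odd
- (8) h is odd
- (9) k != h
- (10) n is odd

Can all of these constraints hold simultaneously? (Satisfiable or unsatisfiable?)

Take m = 5, n = 7, k = 6, j = 6, h = 7. Then constraint 3: n - k = 1; constraint 6: m - k = -1, and every other listed constraint is also met.

Satisfiable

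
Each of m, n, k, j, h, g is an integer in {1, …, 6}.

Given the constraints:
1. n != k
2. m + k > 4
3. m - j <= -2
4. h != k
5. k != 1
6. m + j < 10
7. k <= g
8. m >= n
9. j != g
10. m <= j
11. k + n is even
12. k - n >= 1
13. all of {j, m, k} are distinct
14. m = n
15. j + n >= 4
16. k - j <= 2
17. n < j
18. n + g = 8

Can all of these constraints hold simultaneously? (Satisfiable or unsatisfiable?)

Satisfiable

Take m = 2, n = 2, k = 4, j = 5, h = 3, g = 6. Then constraint 2: m + k = 6; constraint 3: m - j = -3; constraint 6: m + j = 7, and every other listed constraint is also met.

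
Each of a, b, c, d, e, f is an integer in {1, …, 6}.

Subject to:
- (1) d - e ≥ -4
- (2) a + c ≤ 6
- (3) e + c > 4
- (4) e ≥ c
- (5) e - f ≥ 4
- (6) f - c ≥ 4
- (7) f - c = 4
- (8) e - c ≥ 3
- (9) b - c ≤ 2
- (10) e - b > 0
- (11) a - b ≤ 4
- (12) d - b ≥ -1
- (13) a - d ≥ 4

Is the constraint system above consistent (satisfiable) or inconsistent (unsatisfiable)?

Unsatisfiable

Constraints 1, 5, 6, 9, 11, and 13 give d − e ≥ -4, e − f ≥ 4, f − c ≥ 4, c − b ≥ -2, b − a ≥ -4, a − d ≥ 4.
Adding all 6 inequalities: the left sides telescope to 0, and the right sides sum to (-4) + 4 + 4 + (-2) + (-4) + 4 = 2. So 0 ≥ 2, which is false.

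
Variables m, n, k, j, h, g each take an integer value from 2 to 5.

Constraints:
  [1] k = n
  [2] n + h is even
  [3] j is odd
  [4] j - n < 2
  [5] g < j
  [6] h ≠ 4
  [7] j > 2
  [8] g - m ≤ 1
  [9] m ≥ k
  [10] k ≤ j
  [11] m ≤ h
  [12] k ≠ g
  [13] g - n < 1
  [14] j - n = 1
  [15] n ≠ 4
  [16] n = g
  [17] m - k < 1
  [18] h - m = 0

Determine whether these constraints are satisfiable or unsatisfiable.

Unsatisfiable

From constraints 1 and 16, k = n = g, so k = g. But constraint 12 says k ≠ g. Contradiction.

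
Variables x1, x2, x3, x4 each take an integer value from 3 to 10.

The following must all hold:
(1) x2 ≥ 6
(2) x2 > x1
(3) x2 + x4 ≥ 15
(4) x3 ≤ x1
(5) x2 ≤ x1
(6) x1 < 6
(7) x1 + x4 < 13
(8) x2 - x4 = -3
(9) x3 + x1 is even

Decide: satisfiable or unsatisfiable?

Unsatisfiable

From constraints 1 and 5: x1 ≥ x2 and x2 ≥ 6, so x1 ≥ 6. From constraint 6: x1 ≤ 5. But 5 < 6, so no value of x1 works.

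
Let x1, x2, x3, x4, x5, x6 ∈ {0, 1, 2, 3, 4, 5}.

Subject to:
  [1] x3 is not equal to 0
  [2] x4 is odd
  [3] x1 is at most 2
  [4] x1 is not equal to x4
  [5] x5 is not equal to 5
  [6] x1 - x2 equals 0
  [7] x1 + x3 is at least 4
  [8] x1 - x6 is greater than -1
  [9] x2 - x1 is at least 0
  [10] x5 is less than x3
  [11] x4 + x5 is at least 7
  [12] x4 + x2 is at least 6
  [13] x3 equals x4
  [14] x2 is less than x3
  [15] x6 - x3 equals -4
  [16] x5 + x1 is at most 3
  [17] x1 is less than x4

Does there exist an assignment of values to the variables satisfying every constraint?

Take x1 = 1, x2 = 1, x3 = 5, x4 = 5, x5 = 2, x6 = 1. Then constraint 6: x1 - x2 = 0; constraint 7: x1 + x3 = 6, and every other listed constraint is also met.

Satisfiable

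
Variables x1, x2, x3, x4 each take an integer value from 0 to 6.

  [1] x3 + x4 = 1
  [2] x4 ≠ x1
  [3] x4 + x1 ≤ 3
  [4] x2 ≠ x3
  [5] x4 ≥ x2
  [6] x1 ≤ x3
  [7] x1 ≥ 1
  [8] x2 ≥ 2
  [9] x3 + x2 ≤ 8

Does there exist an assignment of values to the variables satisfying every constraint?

Unsatisfiable

From constraints 6 and 7: x3 ≥ x1 ≥ 1. From constraints 5 and 8: x4 ≥ x2 ≥ 2. Hence x3 + x4 ≥ 3. But constraint 1 requires x3 + x4 = 1, and 1 < 3. Contradiction.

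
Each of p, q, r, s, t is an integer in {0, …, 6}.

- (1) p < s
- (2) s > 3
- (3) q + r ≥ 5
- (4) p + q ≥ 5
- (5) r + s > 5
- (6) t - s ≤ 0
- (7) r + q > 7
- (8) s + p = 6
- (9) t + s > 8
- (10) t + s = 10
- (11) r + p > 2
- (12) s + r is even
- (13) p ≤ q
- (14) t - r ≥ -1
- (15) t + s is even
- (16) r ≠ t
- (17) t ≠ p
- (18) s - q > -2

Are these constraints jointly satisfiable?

Try p = 1, q = 5, r = 3, s = 5, t = 5.
Check constraint 3: q + r = 8; constraint 4: p + q = 6. The remaining constraints are straightforward to verify.

Satisfiable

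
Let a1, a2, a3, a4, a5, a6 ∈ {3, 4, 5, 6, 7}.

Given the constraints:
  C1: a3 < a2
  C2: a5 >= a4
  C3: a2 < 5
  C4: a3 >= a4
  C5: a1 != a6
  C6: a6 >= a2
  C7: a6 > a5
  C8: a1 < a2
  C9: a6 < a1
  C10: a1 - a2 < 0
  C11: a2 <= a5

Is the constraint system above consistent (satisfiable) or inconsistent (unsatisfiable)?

Unsatisfiable

Constraints 7, 8, 9, and 11 give a5 < a6, a6 < a1, a1 < a2, a2 ≤ a5. Chaining: a5 < a6 < a1 < a2 ≤ a5, which forces a5 < a5 — impossible.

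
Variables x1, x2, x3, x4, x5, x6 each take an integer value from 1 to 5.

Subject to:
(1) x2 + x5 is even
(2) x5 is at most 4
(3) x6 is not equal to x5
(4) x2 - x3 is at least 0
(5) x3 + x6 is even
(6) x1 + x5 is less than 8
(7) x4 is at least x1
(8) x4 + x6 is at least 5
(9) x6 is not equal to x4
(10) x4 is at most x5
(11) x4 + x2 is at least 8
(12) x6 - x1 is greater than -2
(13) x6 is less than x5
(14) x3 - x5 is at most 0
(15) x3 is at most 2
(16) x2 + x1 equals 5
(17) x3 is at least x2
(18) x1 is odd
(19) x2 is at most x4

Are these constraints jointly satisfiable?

Unsatisfiable

From constraints 2 and 10: x4 ≤ x5 ≤ 4. From constraints 15 and 17: x2 ≤ x3 ≤ 2. Hence x4 + x2 ≤ 6. But constraint 11 requires x4 + x2 ≥ 8, and 8 > 6. Contradiction.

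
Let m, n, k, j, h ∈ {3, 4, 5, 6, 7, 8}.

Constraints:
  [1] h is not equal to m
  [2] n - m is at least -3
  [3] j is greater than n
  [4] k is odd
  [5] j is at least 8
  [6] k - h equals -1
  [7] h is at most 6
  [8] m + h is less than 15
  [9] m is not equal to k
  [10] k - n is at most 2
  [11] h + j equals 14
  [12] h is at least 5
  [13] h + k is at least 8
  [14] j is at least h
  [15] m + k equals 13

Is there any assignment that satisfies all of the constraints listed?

The assignment m = 8, n = 5, k = 5, j = 8, h = 6 works:
  constraint 2 holds since n - m = -3.
  constraint 6 holds since k - h = -1.
  constraint 8 holds since m + h = 14.
The rest check out directly.

Satisfiable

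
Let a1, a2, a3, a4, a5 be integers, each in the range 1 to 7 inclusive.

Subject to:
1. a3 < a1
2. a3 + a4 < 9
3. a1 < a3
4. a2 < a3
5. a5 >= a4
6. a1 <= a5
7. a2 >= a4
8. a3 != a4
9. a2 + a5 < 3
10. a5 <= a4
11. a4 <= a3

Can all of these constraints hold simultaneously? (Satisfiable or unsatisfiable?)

Constraints 1, 4, 6, 7, and 10 give a5 ≤ a4, a4 ≤ a2, a2 < a3, a3 < a1, a1 ≤ a5. Chaining: a5 ≤ a4 ≤ a2 < a3 < a1 ≤ a5, which forces a5 < a5 — impossible.

Unsatisfiable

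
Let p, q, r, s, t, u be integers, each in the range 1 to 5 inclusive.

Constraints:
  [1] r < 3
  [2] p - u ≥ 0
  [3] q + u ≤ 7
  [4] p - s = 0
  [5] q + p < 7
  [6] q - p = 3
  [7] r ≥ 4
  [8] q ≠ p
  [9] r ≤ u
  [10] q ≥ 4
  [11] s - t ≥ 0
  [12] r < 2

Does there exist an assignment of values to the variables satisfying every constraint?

Unsatisfiable

From constraint 10: q ≥ 4. From constraints 7 and 9: u ≥ r ≥ 4. Hence q + u ≥ 8. But constraint 3 requires q + u ≤ 7, and 7 < 8. Contradiction.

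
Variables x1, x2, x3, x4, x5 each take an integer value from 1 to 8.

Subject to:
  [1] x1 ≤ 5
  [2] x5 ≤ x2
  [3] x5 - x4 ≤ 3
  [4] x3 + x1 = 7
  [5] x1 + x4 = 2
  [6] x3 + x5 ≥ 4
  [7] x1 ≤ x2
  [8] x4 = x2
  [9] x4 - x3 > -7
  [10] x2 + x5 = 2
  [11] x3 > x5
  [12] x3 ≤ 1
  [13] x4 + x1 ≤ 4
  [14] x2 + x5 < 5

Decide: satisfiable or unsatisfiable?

Unsatisfiable

From constraint 12: x3 ≤ 1. From constraint 1: x1 ≤ 5. Hence x3 + x1 ≤ 6. But constraint 4 requires x3 + x1 = 7, and 7 > 6. Contradiction.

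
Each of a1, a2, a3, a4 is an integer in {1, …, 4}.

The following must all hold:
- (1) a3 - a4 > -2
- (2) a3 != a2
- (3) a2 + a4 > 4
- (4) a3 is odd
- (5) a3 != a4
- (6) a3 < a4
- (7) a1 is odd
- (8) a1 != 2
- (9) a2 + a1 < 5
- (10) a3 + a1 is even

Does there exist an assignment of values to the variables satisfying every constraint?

One satisfying assignment is a1 = 1, a2 = 1, a3 = 3, a4 = 4.
For the less obvious constraints — constraint 1: a3 - a4 = -1; constraint 3: a2 + a4 = 5; constraint 9: a2 + a1 = 2 — and the others hold by inspection.

Satisfiable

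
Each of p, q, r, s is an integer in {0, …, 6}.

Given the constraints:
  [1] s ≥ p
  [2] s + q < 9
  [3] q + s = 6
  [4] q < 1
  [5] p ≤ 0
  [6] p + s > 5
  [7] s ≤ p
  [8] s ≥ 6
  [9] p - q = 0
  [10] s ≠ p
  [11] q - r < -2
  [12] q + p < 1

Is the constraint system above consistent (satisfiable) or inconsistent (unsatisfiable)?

Unsatisfiable

From constraint 8: s ≥ 6. From constraints 5 and 7: s ≤ p and p ≤ 0, so s ≤ 0. But 0 < 6, so no value of s works.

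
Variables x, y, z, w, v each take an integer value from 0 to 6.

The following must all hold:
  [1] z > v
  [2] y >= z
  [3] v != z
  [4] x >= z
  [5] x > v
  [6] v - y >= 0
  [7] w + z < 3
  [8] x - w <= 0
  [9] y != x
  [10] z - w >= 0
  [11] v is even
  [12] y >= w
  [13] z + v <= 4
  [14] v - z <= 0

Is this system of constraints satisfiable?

Constraints 2, 5, 6, 8, and 10 give w ≤ z, z ≤ y, y ≤ v, v < x, x ≤ w. Chaining: w ≤ z ≤ y ≤ v < x ≤ w, which forces w < w — impossible.

Unsatisfiable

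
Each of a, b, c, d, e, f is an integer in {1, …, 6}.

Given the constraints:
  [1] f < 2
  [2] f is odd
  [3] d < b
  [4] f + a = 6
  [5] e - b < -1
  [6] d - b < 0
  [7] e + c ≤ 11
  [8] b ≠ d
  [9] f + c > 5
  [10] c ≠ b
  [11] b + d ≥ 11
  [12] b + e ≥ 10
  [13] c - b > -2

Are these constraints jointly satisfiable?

Take a = 5, b = 6, c = 5, d = 5, e = 4, f = 1. Then constraint 4: f + a = 6; constraint 5: e - b = -2, and every other listed constraint is also met.

Satisfiable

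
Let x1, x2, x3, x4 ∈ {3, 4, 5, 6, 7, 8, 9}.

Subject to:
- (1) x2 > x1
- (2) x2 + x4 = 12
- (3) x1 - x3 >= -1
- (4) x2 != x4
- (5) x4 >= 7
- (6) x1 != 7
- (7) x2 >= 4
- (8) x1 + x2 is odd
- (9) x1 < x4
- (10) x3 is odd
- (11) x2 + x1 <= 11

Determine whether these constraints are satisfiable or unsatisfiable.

Satisfiable

Try x1 = 4, x2 = 5, x3 = 5, x4 = 7.
Check constraint 2: x2 + x4 = 12; constraint 3: x1 - x3 = -1. The remaining constraints are straightforward to verify.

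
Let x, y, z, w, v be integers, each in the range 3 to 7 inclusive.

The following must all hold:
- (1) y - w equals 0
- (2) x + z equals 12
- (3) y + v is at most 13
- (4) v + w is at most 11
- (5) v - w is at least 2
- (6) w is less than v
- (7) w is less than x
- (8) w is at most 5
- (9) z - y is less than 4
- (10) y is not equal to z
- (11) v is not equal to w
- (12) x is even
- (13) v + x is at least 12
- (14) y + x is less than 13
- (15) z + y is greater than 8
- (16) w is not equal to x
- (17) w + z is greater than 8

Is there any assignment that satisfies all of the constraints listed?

Try x = 6, y = 4, z = 6, w = 4, v = 6.
Check constraint 1: y - w = 0; constraint 2: x + z = 12; constraint 3: y + v = 10. The remaining constraints are straightforward to verify.

Satisfiable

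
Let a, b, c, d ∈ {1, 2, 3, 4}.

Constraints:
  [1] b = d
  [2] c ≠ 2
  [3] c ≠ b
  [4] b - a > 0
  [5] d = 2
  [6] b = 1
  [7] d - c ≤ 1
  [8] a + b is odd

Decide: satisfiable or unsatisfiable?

Constraint 6 fixes b = 1 and constraint 5 fixes d = 2, but constraint 1 requires b = d. Since 1 ≠ 2, contradiction.

Unsatisfiable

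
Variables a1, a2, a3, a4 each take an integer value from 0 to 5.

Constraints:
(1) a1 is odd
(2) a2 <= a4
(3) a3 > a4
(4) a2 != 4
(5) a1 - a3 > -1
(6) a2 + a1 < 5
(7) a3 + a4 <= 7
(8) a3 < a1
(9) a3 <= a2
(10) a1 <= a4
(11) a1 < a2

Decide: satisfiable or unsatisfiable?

Unsatisfiable

Constraints 2, 3, 8, and 11 give a4 < a3, a3 < a1, a1 < a2, a2 ≤ a4. Chaining: a4 < a3 < a1 < a2 ≤ a4, which forces a4 < a4 — impossible.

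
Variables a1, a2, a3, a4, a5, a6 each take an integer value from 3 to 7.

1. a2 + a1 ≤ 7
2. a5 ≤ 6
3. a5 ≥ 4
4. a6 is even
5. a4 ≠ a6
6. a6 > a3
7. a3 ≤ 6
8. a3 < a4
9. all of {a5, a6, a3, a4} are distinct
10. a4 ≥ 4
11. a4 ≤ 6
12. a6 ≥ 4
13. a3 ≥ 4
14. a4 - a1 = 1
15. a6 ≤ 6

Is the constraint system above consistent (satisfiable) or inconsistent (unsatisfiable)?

Unsatisfiable

Constraints 2, 3, 7, 10, 11, 12, 13, and 15 confine each of a5, a6, a3, a4 to the 3 values {4, …, 6}.
Constraint 9 requires all 4 of them to be distinct, but only 3 values are available — impossible by the pigeonhole principle.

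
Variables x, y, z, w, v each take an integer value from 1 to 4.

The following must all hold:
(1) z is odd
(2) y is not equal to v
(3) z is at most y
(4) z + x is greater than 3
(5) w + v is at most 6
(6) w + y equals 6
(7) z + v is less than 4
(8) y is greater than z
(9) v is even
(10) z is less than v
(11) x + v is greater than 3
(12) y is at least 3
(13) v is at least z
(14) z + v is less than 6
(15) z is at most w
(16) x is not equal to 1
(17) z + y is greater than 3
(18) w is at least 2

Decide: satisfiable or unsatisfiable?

Try x = 4, y = 3, z = 1, w = 3, v = 2.
Check constraint 4: z + x = 5; constraint 5: w + v = 5. The remaining constraints are straightforward to verify.

Satisfiable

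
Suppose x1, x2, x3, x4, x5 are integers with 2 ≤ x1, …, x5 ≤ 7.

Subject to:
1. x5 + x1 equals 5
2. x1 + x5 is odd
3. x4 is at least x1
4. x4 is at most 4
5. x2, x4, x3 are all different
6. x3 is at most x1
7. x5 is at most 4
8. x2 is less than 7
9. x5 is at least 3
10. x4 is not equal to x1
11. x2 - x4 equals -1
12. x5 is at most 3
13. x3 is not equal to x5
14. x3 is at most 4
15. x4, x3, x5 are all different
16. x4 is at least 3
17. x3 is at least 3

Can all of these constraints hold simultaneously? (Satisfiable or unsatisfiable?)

Unsatisfiable

Constraints 4, 7, 9, 14, 16, and 17 confine each of x4, x3, x5 to the 2 values {3, 4}.
Constraint 15 requires all 3 of them to be distinct, but only 2 values are available — impossible by the pigeonhole principle.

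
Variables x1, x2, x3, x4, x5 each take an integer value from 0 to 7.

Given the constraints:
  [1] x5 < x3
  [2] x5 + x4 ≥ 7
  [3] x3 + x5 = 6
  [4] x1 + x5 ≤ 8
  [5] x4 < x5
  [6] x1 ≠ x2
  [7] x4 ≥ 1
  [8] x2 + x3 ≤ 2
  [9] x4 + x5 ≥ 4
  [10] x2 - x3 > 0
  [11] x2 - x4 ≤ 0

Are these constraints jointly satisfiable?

Unsatisfiable

Constraints 1, 5, 10, and 11 give x5 < x3, x3 < x2, x2 ≤ x4, x4 < x5. Chaining: x5 < x3 < x2 ≤ x4 < x5, which forces x5 < x5 — impossible.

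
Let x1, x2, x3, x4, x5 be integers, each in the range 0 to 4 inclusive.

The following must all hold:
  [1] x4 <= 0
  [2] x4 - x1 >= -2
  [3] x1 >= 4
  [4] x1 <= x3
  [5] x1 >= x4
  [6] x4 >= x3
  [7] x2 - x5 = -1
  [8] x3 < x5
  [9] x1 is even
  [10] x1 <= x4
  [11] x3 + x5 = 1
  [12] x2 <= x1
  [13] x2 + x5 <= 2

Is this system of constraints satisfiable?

From constraints 3 and 4: x3 ≥ x1 and x1 ≥ 4, so x3 ≥ 4. From constraints 1 and 6: x3 ≤ x4 and x4 ≤ 0, so x3 ≤ 0. But 0 < 4, so no value of x3 works.

Unsatisfiable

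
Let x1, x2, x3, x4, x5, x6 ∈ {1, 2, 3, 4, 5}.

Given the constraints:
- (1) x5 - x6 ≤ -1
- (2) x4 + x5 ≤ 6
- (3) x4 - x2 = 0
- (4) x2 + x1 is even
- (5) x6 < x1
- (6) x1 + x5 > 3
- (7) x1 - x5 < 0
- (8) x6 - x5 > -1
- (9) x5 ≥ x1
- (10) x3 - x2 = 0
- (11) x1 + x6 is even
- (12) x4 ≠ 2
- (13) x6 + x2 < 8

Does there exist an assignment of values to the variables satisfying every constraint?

Unsatisfiable

Constraints 1, 5, and 7 give x6 < x1, x1 < x5, x5 < x6. Chaining: x6 < x1 < x5 < x6, which forces x6 < x6 — impossible.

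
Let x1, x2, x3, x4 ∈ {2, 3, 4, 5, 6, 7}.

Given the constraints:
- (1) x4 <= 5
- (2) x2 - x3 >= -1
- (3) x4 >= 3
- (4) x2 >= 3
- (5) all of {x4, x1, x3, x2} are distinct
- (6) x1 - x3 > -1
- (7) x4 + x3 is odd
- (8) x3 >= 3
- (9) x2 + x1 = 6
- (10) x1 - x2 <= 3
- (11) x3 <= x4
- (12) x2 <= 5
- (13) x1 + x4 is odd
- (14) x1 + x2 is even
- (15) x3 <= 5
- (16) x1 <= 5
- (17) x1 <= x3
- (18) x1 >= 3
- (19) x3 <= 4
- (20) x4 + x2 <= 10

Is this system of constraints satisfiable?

Constraints 1, 3, 4, 8, 12, 15, 16, and 18 confine each of x4, x1, x3, x2 to the 3 values {3, …, 5}.
Constraint 5 requires all 4 of them to be distinct, but only 3 values are available — impossible by the pigeonhole principle.

Unsatisfiable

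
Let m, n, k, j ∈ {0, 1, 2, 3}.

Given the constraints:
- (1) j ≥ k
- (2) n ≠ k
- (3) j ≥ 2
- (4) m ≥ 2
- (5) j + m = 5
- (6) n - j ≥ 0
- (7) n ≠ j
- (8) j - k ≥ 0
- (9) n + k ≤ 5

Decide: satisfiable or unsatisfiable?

The assignment m = 3, n = 3, k = 1, j = 2 works:
  constraint 5 holds since j + m = 5.
  constraint 6 holds since n - j = 1.
  constraint 8 holds since j - k = 1.
The rest check out directly.

Satisfiable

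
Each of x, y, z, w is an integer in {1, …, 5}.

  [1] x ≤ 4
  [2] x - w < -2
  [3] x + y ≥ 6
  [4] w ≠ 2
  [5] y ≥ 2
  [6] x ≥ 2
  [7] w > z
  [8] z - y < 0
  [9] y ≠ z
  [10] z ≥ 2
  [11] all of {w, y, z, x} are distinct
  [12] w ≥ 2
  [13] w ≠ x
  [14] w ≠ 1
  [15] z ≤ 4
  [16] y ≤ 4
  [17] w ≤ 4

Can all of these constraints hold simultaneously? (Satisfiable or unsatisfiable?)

Unsatisfiable

Constraints 1, 5, 6, 10, 12, 15, 16, and 17 confine each of w, y, z, x to the 3 values {2, …, 4}.
Constraint 11 requires all 4 of them to be distinct, but only 3 values are available — impossible by the pigeonhole principle.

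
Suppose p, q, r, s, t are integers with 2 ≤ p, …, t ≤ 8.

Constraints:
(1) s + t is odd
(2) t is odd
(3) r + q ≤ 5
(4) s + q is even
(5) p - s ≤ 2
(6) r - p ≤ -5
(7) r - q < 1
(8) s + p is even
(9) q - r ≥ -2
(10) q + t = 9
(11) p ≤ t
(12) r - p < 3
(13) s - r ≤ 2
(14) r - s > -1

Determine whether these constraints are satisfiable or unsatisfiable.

Unsatisfiable

Constraints 5, 6, and 13 give r − s ≥ -2, s − p ≥ -2, p − r ≥ 5.
Adding all 3 inequalities: the left sides telescope to 0, and the right sides sum to (-2) + (-2) + 5 = 1. So 0 ≥ 1, which is false.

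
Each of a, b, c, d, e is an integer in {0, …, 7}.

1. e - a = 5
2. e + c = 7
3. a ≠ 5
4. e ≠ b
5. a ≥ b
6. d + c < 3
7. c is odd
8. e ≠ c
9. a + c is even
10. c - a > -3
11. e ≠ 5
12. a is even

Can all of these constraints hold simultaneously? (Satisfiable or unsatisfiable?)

Unsatisfiable

Constraint 12 makes a even and constraint 7 makes c odd, so a + c must be odd. Constraint 9 says a + c is even — contradiction.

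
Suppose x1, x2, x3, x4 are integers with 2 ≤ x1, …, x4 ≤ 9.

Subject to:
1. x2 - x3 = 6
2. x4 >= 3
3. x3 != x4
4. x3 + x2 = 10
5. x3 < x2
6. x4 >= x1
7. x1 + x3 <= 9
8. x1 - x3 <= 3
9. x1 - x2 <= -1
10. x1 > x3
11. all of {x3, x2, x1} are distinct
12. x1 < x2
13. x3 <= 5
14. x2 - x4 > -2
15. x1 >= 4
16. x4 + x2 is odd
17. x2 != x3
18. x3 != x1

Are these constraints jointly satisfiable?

Satisfiable

Setting (x1, x2, x3, x4) = (5, 8, 2, 9) satisfies everything: constraint 1: x2 - x3 = 6; constraint 4: x3 + x2 = 10; constraint 7: x1 + x3 = 7, and the others follow.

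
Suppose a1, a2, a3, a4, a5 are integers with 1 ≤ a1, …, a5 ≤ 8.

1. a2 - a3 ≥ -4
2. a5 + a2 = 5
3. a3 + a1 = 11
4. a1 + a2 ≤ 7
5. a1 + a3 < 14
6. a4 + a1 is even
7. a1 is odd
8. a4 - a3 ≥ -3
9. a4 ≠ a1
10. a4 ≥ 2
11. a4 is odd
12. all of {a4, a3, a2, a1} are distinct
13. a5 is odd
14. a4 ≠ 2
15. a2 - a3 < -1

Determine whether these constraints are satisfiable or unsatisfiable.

Satisfiable

Take a1 = 3, a2 = 4, a3 = 8, a4 = 5, a5 = 1. Then constraint 1: a2 - a3 = -4; constraint 2: a5 + a2 = 5, and every other listed constraint is also met.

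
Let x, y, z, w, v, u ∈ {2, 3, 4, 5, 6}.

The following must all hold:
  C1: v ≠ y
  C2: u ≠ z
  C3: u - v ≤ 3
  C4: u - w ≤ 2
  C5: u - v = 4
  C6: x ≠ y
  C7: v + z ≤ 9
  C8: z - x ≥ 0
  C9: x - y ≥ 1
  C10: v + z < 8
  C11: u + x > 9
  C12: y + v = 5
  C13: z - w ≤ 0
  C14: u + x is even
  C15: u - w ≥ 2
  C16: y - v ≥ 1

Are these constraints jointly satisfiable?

Unsatisfiable

Constraints 3, 8, 9, 13, 15, and 16 give w − z ≥ 0, z − x ≥ 0, x − y ≥ 1, y − v ≥ 1, v − u ≥ -3, u − w ≥ 2.
Adding all 6 inequalities: the left sides telescope to 0, and the right sides sum to 0 + 0 + 1 + 1 + (-3) + 2 = 1. So 0 ≥ 1, which is false.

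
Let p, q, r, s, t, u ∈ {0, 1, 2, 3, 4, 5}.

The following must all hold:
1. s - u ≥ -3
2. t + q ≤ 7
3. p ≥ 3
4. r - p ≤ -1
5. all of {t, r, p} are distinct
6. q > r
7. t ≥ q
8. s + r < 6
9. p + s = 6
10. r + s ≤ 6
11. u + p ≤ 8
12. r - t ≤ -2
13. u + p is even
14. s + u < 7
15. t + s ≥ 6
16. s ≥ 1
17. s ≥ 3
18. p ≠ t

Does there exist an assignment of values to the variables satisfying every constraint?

Satisfiable

Take p = 3, q = 2, r = 0, s = 3, t = 4, u = 3. Then constraint 1: s - u = 0; constraint 2: t + q = 6, and every other listed constraint is also met.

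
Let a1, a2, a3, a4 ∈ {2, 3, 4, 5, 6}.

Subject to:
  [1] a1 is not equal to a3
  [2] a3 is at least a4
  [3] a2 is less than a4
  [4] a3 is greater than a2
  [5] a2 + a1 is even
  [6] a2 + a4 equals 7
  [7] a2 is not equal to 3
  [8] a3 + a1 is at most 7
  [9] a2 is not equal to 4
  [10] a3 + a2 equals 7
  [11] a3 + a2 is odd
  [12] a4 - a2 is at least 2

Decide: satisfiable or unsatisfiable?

Satisfiable

Try a1 = 2, a2 = 2, a3 = 5, a4 = 5.
Check constraint 6: a2 + a4 = 7; constraint 8: a3 + a1 = 7; constraint 10: a3 + a2 = 7. The remaining constraints are straightforward to verify.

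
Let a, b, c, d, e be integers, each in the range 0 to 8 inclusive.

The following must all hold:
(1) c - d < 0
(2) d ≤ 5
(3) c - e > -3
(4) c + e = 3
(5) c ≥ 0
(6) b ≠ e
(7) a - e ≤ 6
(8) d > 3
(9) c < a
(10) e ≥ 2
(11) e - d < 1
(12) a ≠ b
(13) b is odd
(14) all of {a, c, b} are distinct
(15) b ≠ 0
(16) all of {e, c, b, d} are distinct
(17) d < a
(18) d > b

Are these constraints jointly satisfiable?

The assignment a = 5, b = 3, c = 1, d = 4, e = 2 works:
  constraint 1 holds since c - d = -3.
  constraint 3 holds since c - e = -1.
The rest check out directly.

Satisfiable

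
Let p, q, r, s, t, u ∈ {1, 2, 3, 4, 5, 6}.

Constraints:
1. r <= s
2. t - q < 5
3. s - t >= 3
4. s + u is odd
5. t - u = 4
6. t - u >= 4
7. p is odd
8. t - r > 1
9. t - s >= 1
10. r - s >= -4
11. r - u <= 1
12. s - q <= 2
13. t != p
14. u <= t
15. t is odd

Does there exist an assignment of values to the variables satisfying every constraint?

Unsatisfiable

Constraints 3, 6, 10, and 11 give t − u ≥ 4, u − r ≥ -1, r − s ≥ -4, s − t ≥ 3.
Adding all 4 inequalities: the left sides telescope to 0, and the right sides sum to 4 + (-1) + (-4) + 3 = 2. So 0 ≥ 2, which is false.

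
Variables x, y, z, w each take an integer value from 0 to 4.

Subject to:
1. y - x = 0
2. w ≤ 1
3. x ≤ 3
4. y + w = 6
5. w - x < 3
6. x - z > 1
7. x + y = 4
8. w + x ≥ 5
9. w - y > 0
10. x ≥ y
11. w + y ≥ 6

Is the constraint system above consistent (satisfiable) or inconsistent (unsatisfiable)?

Unsatisfiable

From constraints 3 and 10: y ≤ x ≤ 3. From constraint 2: w ≤ 1. Hence y + w ≤ 4. But constraint 4 requires y + w = 6, and 6 > 4. Contradiction.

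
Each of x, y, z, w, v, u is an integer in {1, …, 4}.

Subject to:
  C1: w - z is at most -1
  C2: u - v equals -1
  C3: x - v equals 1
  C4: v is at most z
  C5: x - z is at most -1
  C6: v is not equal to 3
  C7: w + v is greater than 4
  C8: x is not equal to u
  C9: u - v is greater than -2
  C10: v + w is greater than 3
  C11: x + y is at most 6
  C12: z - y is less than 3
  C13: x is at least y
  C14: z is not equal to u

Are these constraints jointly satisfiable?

Try x = 3, y = 3, z = 4, w = 3, v = 2, u = 1.
Check constraint 1: w - z = -1; constraint 2: u - v = -1; constraint 3: x - v = 1. The remaining constraints are straightforward to verify.

Satisfiable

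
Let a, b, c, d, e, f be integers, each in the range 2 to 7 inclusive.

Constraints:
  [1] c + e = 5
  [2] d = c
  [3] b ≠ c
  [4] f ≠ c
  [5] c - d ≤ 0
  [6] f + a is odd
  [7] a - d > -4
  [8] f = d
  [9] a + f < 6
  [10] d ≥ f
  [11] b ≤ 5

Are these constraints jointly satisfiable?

Unsatisfiable

From constraints 2 and 8, f = d = c, so f = c. But constraint 4 says f ≠ c. Contradiction.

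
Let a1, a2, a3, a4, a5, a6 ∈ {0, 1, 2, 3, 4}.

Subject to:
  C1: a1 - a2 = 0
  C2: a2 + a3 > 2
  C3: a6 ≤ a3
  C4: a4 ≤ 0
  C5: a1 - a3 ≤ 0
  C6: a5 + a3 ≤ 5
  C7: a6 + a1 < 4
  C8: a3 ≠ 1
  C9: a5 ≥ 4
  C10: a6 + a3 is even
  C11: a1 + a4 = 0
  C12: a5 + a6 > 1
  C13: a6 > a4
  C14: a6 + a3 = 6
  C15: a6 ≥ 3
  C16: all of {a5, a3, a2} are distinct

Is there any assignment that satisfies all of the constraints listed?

From constraint 9: a5 ≥ 4. From constraints 3 and 15: a3 ≥ a6 ≥ 3. Hence a5 + a3 ≥ 7. But constraint 6 requires a5 + a3 ≤ 5, and 5 < 7. Contradiction.

Unsatisfiable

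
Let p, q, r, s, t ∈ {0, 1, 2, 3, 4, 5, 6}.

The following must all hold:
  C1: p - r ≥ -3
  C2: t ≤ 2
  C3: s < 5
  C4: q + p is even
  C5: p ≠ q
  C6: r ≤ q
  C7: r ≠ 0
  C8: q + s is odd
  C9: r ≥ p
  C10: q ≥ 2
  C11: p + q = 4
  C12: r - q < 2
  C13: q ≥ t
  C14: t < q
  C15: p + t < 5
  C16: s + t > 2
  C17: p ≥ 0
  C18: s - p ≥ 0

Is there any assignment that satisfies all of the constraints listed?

Satisfiable

Setting (p, q, r, s, t) = (1, 3, 3, 2, 1) satisfies everything: constraint 1: p - r = -2; constraint 11: p + q = 4; constraint 12: r - q = 0, and the others follow.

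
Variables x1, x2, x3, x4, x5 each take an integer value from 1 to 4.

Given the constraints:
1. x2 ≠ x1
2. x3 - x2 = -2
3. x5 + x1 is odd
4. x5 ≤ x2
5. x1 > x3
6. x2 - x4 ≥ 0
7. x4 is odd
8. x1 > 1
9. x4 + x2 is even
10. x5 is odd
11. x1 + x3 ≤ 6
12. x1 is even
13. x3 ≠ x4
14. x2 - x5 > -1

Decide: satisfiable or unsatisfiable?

Take x1 = 2, x2 = 3, x3 = 1, x4 = 3, x5 = 1. Then constraint 2: x3 - x2 = -2; constraint 6: x2 - x4 = 0, and every other listed constraint is also met.

Satisfiable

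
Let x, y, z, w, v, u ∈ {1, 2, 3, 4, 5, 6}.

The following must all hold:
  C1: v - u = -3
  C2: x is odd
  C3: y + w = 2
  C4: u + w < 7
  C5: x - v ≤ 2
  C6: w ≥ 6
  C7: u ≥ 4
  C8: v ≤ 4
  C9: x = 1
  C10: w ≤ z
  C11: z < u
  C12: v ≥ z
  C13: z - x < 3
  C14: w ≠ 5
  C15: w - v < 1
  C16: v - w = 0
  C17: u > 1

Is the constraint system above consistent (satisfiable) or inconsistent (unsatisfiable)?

From constraints 6 and 10: z ≥ w and w ≥ 6, so z ≥ 6. From constraints 8 and 12: z ≤ v and v ≤ 4, so z ≤ 4. But 4 < 6, so no value of z works.

Unsatisfiable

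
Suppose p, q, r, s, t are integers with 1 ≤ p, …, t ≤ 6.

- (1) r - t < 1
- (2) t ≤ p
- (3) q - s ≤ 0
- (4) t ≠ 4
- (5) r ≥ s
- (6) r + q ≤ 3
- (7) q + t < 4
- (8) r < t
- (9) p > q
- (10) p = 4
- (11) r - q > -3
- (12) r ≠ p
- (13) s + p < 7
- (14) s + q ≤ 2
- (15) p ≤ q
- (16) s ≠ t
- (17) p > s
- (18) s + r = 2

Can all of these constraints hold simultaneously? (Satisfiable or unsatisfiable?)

Constraints 2, 3, 5, 8, and 15 give p ≤ q, q ≤ s, s ≤ r, r < t, t ≤ p. Chaining: p ≤ q ≤ s ≤ r < t ≤ p, which forces p < p — impossible.

Unsatisfiable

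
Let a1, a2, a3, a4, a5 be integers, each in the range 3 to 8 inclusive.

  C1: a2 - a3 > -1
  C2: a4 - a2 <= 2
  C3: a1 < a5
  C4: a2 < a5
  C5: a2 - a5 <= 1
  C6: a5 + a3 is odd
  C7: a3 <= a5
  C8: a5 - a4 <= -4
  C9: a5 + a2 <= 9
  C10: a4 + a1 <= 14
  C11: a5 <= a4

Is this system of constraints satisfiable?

Constraints 2, 5, and 8 give a4 − a5 ≥ 4, a5 − a2 ≥ -1, a2 − a4 ≥ -2.
Adding all 3 inequalities: the left sides telescope to 0, and the right sides sum to 4 + (-1) + (-2) = 1. So 0 ≥ 1, which is false.

Unsatisfiable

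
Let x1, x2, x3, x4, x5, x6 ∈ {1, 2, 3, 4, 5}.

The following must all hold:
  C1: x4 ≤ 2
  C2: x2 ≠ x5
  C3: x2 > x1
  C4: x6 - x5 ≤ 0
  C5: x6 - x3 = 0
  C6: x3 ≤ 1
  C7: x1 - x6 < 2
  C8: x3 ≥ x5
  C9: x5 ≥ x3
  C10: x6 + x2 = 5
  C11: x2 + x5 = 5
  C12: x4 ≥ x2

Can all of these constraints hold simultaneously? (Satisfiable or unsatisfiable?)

From constraints 1 and 12: x2 ≤ x4 ≤ 2. From constraints 6 and 8: x5 ≤ x3 ≤ 1. Hence x2 + x5 ≤ 3. But constraint 11 requires x2 + x5 = 5, and 5 > 3. Contradiction.

Unsatisfiable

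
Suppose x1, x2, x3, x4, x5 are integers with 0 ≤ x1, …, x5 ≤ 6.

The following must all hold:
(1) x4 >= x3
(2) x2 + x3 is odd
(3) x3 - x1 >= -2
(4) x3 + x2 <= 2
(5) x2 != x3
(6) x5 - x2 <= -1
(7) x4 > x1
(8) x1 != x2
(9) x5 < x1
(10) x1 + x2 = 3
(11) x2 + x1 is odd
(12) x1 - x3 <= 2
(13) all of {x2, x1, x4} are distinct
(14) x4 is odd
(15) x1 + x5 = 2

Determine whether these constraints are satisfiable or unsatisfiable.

Satisfiable

One satisfying assignment is x1 = 2, x2 = 1, x3 = 0, x4 = 5, x5 = 0.
For the less obvious constraints — constraint 3: x3 - x1 = -2; constraint 4: x3 + x2 = 1 — and the others hold by inspection.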